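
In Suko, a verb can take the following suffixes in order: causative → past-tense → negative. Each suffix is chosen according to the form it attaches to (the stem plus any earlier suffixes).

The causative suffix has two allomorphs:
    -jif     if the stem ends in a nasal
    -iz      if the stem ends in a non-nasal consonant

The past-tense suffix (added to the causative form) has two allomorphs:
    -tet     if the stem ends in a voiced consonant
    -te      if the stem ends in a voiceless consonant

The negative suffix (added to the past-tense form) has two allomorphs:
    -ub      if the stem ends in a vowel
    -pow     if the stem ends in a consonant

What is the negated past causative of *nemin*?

neminjifteub

*nemin* — final consonant /n/ (a nasal) → -jif → *neminjif*.
Since the final consonant of the causative form *neminjif* is /f/ (voiceless), it takes -te, giving *neminjifte*.
The final sound of the past-tense form *neminjifte* is /e/, which is a vowel, so the negative suffix is -ub, giving *neminjifteub*.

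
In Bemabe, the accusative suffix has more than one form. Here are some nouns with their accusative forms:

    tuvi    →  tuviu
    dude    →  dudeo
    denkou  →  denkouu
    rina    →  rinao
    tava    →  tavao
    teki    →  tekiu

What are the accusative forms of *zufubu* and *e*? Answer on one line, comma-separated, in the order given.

Looking at the last vowel of each stem: -u when the last vowel of the stem is a high vowel (*tuvi*, *denkou*, *teki*); -o when the last vowel of the stem is a non-high vowel (*dude*, *rina*, *tava*).
*zufubu*: last vowel = /u/, a high vowel → -u → *zufubuu*.
The last vowel of *e* is /e/, which is a non-high vowel, so the suffix is -o, giving *eo*.

zufubuu, eo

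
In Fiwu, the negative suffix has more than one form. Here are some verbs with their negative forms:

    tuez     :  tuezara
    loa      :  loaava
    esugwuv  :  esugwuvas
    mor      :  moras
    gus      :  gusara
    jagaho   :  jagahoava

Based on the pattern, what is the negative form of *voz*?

vozara

Looking at the final sound of each stem: -ara when the stem ends in a sibilant (*tuez*, *gus*); -as when the stem ends in a non-sibilant consonant (*esugwuv*, *mor*); -ava when the stem ends in a vowel (*loa*, *jagaho*).
The final sound of *voz* is /z/, which is a sibilant, so the suffix is -ara, giving *vozara*.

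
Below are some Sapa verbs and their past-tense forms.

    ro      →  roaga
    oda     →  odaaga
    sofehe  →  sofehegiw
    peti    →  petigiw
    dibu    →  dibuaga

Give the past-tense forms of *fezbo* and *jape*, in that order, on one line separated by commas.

The suffix is conditioned by the last vowel: -giw when the last vowel of the stem is a front vowel (*sofehe*, *peti*); -aga when the last vowel of the stem is a back vowel (*ro*, *oda*, *dibu*).
Since the last vowel of *fezbo* is /o/ (a back vowel), it takes -aga, giving *fezboaga*.
*jape*: last vowel = /e/, a front vowel → -giw → *japegiw*.

fezboaga, japegiw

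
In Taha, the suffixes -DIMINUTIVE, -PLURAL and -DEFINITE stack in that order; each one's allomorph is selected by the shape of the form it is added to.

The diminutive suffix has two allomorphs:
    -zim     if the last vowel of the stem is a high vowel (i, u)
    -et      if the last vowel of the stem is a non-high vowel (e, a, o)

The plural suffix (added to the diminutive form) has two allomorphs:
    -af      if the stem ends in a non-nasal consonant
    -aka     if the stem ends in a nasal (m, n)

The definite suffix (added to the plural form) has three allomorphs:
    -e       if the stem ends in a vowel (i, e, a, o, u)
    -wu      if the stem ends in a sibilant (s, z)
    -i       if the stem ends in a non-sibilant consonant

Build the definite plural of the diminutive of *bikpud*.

The last vowel of *bikpud* is /u/, which is a high vowel, so the diminutive suffix is -zim, giving *bikpudzim*.
The diminutive form *bikpudzim* — final consonant /m/ (a nasal) → -aka → *bikpudzimaka*.
The plural form *bikpudzimaka*: final sound = /a/, a vowel → -e → *bikpudzimakae*.

bikpudzimakae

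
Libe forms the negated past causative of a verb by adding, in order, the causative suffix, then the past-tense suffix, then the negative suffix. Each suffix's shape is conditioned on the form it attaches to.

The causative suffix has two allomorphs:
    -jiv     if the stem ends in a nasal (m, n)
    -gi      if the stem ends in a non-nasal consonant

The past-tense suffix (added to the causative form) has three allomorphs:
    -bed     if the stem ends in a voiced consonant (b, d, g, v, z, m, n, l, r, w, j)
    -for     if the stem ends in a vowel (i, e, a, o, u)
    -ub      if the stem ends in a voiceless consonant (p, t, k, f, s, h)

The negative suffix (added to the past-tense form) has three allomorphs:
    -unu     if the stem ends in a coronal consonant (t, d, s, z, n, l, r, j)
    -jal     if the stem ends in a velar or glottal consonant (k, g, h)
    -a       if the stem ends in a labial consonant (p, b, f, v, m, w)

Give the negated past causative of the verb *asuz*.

*asuz* — final consonant /z/ (non-nasal) → -gi → *asuzgi*.
The causative form *asuzgi* — final sound /i/ (a vowel) → -for → *asuzgifor*.
The final consonant of the past-tense form *asuzgifor* is /r/, which is coronal, so the negative suffix is -unu, giving *asuzgiforunu*.

asuzgiforunu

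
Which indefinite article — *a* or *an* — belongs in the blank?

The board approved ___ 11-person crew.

The indefinite article is chosen by the initial *sound* of the following word, not its spelling.
The number *11* is spoken "eleven", beginning with /ɪˈlɛvən/ — a vowel sound.
So the article is *an*: The board approved an 11-person crew.

an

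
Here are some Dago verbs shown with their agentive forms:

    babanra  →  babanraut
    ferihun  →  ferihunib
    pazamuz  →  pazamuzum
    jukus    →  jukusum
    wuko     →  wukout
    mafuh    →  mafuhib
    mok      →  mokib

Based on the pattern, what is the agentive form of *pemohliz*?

pemohlizum

The pattern is sibilance of the final sound: -um when the stem ends in a sibilant (*pazamuz*, *jukus*); -ib when the stem ends in a non-sibilant consonant (*ferihun*, *mafuh*, *mok*); -ut when the stem ends in a vowel (*babanra*, *wuko*).
The final sound of *pemohliz* is /z/, which is a sibilant, so the suffix is -um, giving *pemohlizum*.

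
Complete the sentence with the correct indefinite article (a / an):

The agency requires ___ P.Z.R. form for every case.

The indefinite article is chosen by the initial *sound* of the following word, not its spelling.
The initialism *P.Z.R.* is read letter by letter; the first letter, P, is pronounced /piː/, which begins with a consonant sound.
So the article is *a*: The agency requires a P.Z.R. form for every case.

a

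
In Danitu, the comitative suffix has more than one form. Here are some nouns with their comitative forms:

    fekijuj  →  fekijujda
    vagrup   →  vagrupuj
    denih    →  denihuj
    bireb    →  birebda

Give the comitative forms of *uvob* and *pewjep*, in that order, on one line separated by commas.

The suffix is conditioned by the final consonant: -uj when the stem ends in a voiceless consonant (*vagrup*, *denih*); -da when the stem ends in a voiced consonant (*fekijuj*, *bireb*).
The final consonant of *uvob* is /b/, which is voiced, so the suffix is -da, giving *uvobda*.
Since the final consonant of *pewjep* is /p/ (voiceless), it takes -uj, giving *pewjepuj*.

uvobda, pewjepuj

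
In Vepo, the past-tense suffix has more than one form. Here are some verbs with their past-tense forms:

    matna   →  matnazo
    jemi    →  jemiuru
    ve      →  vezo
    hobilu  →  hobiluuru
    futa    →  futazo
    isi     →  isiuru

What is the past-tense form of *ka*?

The pattern is height harmony: -uru when the last vowel of the stem is a high vowel (*jemi*, *hobilu*, *isi*); -zo when the last vowel of the stem is a non-high vowel (*matna*, *ve*, *futa*).
Since the last vowel of *ka* is /a/ (a non-high vowel), it takes -zo, giving *kazo*.

kazo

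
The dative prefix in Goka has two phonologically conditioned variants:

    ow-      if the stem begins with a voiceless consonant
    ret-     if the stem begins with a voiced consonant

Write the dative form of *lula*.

*lula* — first consonant /l/ (voiced) → ret- → *retlula*.

retlula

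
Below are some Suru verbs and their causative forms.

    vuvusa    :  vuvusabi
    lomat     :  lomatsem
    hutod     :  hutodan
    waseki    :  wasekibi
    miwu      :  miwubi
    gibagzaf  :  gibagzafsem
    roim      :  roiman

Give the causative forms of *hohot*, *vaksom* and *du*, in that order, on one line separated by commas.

hohotsem, vaksoman, dubi

The suffix is conditioned by the final sound: -sem when the stem ends in a voiceless consonant (*lomat*, *gibagzaf*); -an when the stem ends in a voiced consonant (*hutod*, *roim*); -bi when the stem ends in a vowel (*vuvusa*, *waseki*, *miwu*).
Since the final sound of *hohot* is /t/ (a voiceless consonant), it takes -sem, giving *hohotsem*.
*vaksom* — final sound /m/ (a voiced consonant) → -an → *vaksoman*.
*du* — final sound /u/ (a vowel) → -bi → *dubi*.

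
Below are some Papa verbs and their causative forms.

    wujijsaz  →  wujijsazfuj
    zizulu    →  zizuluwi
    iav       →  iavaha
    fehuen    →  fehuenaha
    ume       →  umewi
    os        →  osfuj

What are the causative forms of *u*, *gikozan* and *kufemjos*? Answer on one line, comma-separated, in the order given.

uwi, gikozanaha, kufemjosfuj

The suffix is conditioned by the final sound: -fuj when the stem ends in a sibilant (*wujijsaz*, *os*); -aha when the stem ends in a non-sibilant consonant (*iav*, *fehuen*); -wi when the stem ends in a vowel (*zizulu*, *ume*).
The final sound of *u* is /u/, which is a vowel, so the suffix is -wi, giving *uwi*.
*gikozan*: final sound = /n/, a non-sibilant consonant → -aha → *gikozanaha*.
*kufemjos*: final sound = /s/, a sibilant → -fuj → *kufemjosfuj*.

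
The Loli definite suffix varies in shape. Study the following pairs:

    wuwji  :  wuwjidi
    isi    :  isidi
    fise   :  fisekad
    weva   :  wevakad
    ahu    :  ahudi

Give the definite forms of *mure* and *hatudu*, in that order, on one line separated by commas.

murekad, hatududi

The pattern is height harmony: -di when the last vowel of the stem is a high vowel (*wuwji*, *isi*, *ahu*); -kad when the last vowel of the stem is a non-high vowel (*fise*, *weva*).
*mure*: last vowel = /e/, a non-high vowel → -kad → *murekad*.
The last vowel of *hatudu* is /u/, which is a high vowel, so the suffix is -di, giving *hatududi*.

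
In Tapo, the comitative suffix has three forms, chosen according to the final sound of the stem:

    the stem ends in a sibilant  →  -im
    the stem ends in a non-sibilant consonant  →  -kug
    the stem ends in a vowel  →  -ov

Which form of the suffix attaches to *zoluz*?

The final sound of *zoluz* is /z/, which is a sibilant, so the suffix is -im.

-im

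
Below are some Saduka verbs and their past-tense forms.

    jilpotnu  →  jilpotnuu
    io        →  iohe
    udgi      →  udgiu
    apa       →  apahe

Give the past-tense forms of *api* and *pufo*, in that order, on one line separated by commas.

The suffix is conditioned by the last vowel: -u when the last vowel of the stem is a high vowel (*jilpotnu*, *udgi*); -he when the last vowel of the stem is a non-high vowel (*io*, *apa*).
Since the last vowel of *api* is /i/ (a high vowel), it takes -u, giving *apiu*.
*pufo*: last vowel = /o/, a non-high vowel → -he → *pufohe*.

apiu, pufohe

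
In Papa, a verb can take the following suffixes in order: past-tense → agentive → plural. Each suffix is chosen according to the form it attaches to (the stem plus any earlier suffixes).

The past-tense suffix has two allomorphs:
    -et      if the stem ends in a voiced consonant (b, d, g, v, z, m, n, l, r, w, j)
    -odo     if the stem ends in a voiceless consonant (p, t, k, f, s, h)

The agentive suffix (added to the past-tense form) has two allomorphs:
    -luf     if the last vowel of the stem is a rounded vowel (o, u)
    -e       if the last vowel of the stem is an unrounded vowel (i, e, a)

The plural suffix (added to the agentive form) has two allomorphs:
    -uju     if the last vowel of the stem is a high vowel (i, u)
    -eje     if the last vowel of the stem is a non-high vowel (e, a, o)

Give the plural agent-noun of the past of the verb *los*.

losodolufuju

*los* — final consonant /s/ (voiceless) → -odo → *losodo*.
The past-tense form *losodo* — last vowel /o/ (a rounded vowel) → -luf → *losodoluf*.
The agentive form *losodoluf*: last vowel = /u/, a high vowel → -uju → *losodolufuju*.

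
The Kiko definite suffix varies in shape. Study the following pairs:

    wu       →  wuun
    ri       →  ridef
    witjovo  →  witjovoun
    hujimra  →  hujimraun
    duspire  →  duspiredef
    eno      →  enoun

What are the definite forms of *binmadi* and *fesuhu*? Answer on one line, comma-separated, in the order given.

Looking at the last vowel of each stem: -def when the last vowel of the stem is a front vowel (*ri*, *duspire*); -un when the last vowel of the stem is a back vowel (*wu*, *witjovo*, *hujimra*, *eno*).
Since the last vowel of *binmadi* is /i/ (a front vowel), it takes -def, giving *binmadidef*.
*fesuhu*: last vowel = /u/, a back vowel → -un → *fesuhuun*.

binmadidef, fesuhuun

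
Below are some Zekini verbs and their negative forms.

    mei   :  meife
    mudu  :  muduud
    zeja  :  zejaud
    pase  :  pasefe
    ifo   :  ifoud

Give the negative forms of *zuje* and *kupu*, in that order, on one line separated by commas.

Looking at the last vowel of each stem: -fe when the last vowel of the stem is a front vowel (*mei*, *pase*); -ud when the last vowel of the stem is a back vowel (*mudu*, *zeja*, *ifo*).
*zuje*: last vowel = /e/, a front vowel → -fe → *zujefe*.
*kupu*: last vowel = /u/, a back vowel → -ud → *kupuud*.

zujefe, kupuud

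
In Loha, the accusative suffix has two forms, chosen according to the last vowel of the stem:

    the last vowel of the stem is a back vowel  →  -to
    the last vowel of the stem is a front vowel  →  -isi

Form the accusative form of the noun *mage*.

mageisi

*mage* — last vowel /e/ (a front vowel) → -isi → *mageisi*.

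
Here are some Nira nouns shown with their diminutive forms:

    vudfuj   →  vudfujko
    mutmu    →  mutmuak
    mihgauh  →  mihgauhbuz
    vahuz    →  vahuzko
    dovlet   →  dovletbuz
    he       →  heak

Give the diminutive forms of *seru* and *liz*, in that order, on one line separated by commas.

Looking at the final sound of each stem: -buz when the stem ends in a voiceless consonant (*mihgauh*, *dovlet*); -ko when the stem ends in a voiced consonant (*vudfuj*, *vahuz*); -ak when the stem ends in a vowel (*mutmu*, *he*).
*seru* — final sound /u/ (a vowel) → -ak → *seruak*.
The final sound of *liz* is /z/, which is a voiced consonant, so the suffix is -ko, giving *lizko*.

seruak, lizko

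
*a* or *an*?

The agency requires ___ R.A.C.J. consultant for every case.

an

The indefinite article is chosen by the initial *sound* of the following word, not its spelling.
The initialism *R.A.C.J.* is read letter by letter; the first letter, R, is pronounced /ɑr/, which begins with a vowel sound.
So the article is *an*: The agency requires an R.A.C.J. consultant for every case.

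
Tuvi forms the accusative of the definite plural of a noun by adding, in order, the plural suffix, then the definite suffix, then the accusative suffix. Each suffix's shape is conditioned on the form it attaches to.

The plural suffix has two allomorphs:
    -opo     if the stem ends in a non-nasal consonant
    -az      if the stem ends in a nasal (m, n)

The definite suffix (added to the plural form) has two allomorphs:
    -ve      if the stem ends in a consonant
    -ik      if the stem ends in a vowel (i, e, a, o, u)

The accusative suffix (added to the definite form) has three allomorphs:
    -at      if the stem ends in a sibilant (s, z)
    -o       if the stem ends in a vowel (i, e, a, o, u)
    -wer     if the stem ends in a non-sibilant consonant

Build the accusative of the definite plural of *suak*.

suakopoikwer

Since the final consonant of *suak* is /k/ (non-nasal), it takes -opo, giving *suakopo*.
The plural form *suakopo*: final sound = /o/, a vowel → -ik → *suakopoik*.
Since the final sound of the definite form *suakopoik* is /k/ (a non-sibilant consonant), it takes -wer, giving *suakopoikwer*.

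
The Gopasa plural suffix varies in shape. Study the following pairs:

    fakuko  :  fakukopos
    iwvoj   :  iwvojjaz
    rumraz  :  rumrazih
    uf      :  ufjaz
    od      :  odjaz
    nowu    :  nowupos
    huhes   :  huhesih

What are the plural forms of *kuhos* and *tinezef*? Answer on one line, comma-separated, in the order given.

kuhosih, tinezefjaz

Looking at the final sound of each stem: -ih when the stem ends in a sibilant (*rumraz*, *huhes*); -jaz when the stem ends in a non-sibilant consonant (*iwvoj*, *uf*, *od*); -pos when the stem ends in a vowel (*fakuko*, *nowu*).
*kuhos* — final sound /s/ (a sibilant) → -ih → *kuhosih*.
*tinezef*: final sound = /f/, a non-sibilant consonant → -jaz → *tinezefjaz*.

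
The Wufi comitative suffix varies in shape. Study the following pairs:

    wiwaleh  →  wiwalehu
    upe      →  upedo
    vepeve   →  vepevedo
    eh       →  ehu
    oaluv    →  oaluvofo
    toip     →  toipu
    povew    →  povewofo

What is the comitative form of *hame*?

The pattern is voicing of the final sound: -u when the stem ends in a voiceless consonant (*wiwaleh*, *eh*, *toip*); -ofo when the stem ends in a voiced consonant (*oaluv*, *povew*); -do when the stem ends in a vowel (*upe*, *vepeve*).
The final sound of *hame* is /e/, which is a vowel, so the suffix is -do, giving *hamedo*.

hamedo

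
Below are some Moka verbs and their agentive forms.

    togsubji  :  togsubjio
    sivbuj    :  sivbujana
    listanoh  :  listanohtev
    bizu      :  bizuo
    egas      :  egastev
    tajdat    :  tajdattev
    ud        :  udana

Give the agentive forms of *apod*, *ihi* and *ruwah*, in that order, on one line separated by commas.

Looking at the final sound of each stem: -tev when the stem ends in a voiceless consonant (*listanoh*, *egas*, *tajdat*); -ana when the stem ends in a voiced consonant (*sivbuj*, *ud*); -o when the stem ends in a vowel (*togsubji*, *bizu*).
*apod*: final sound = /d/, a voiced consonant → -ana → *apodana*.
The final sound of *ihi* is /i/, which is a vowel, so the suffix is -o, giving *ihio*.
Since the final sound of *ruwah* is /h/ (a voiceless consonant), it takes -tev, giving *ruwahtev*.

apodana, ihio, ruwahtev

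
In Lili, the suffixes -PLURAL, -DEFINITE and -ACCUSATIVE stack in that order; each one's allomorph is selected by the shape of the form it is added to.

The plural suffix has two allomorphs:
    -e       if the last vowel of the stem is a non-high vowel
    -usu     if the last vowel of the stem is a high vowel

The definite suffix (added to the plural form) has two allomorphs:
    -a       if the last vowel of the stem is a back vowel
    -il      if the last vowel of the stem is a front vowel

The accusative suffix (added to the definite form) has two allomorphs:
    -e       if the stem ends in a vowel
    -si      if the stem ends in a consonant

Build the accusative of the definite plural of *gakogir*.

*gakogir* — last vowel /i/ (a high vowel) → -usu → *gakogirusu*.
The plural form *gakogirusu* — last vowel /u/ (a back vowel) → -a → *gakogirusua*.
The final sound of the definite form *gakogirusua* is /a/, which is a vowel, so the accusative suffix is -e, giving *gakogirusuae*.

gakogirusuae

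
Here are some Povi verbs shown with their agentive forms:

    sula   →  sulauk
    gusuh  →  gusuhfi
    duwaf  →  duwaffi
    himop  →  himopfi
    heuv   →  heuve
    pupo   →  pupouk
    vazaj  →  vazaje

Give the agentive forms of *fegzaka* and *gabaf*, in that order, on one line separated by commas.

Looking at the final sound of each stem: -fi when the stem ends in a voiceless consonant (*gusuh*, *duwaf*, *himop*); -e when the stem ends in a voiced consonant (*heuv*, *vazaj*); -uk when the stem ends in a vowel (*sula*, *pupo*).
Since the final sound of *fegzaka* is /a/ (a vowel), it takes -uk, giving *fegzakauk*.
Since the final sound of *gabaf* is /f/ (a voiceless consonant), it takes -fi, giving *gabaffi*.

fegzakauk, gabaffi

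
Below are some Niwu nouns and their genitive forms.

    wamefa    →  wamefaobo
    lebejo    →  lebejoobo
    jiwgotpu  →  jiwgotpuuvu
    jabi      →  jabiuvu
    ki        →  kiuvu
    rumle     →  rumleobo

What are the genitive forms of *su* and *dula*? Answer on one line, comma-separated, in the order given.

The alternation tracks the last vowel of the stem — -uvu when the last vowel of the stem is a high vowel (*jiwgotpu*, *jabi*, *ki*); -obo when the last vowel of the stem is a non-high vowel (*wamefa*, *lebejo*, *rumle*).
The last vowel of *su* is /u/, which is a high vowel, so the suffix is -uvu, giving *suuvu*.
Since the last vowel of *dula* is /a/ (a non-high vowel), it takes -obo, giving *dulaobo*.

suuvu, dulaobo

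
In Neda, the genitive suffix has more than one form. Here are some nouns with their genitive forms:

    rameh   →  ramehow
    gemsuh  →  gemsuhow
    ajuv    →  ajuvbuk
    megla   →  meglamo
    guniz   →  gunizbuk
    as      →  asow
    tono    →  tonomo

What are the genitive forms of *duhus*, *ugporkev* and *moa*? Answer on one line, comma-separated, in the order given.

The pattern is voicing of the final sound: -ow when the stem ends in a voiceless consonant (*rameh*, *gemsuh*, *as*); -buk when the stem ends in a voiced consonant (*ajuv*, *guniz*); -mo when the stem ends in a vowel (*megla*, *tono*).
*duhus*: final sound = /s/, a voiceless consonant → -ow → *duhusow*.
The final sound of *ugporkev* is /v/, which is a voiced consonant, so the suffix is -buk, giving *ugporkevbuk*.
*moa*: final sound = /a/, a vowel → -mo → *moamo*.

duhusow, ugporkevbuk, moamo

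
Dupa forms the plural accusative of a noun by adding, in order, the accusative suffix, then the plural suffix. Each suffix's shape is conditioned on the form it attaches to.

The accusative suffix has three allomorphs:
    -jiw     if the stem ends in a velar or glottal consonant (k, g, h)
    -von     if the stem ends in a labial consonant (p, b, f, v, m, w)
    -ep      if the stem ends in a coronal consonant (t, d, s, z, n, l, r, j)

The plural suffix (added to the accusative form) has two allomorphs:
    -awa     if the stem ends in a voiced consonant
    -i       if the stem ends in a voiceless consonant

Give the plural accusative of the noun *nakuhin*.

nakuhinepi

*nakuhin* — final consonant /n/ (coronal) → -ep → *nakuhinep*.
The accusative form *nakuhinep* — final consonant /p/ (voiceless) → -i → *nakuhinepi*.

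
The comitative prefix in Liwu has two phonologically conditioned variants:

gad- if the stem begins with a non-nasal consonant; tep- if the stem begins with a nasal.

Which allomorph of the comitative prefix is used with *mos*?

tep-

The first consonant of *mos* is /m/, which is a nasal, so the prefix is tep-.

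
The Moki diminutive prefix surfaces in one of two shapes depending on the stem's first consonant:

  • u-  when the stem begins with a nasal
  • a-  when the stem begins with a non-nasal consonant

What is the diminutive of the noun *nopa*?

*nopa*: first consonant = /n/, a nasal → u- → *unopa*.

unopa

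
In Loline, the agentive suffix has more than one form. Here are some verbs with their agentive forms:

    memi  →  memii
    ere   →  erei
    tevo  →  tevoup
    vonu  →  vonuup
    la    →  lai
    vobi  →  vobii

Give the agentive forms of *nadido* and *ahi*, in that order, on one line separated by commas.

nadidoup, ahii

Looking at the last vowel of each stem: -up when the last vowel of the stem is a rounded vowel (*tevo*, *vonu*); -i when the last vowel of the stem is an unrounded vowel (*memi*, *ere*, *la*, *vobi*).
*nadido*: last vowel = /o/, a rounded vowel → -up → *nadidoup*.
*ahi* — last vowel /i/ (an unrounded vowel) → -i → *ahii*.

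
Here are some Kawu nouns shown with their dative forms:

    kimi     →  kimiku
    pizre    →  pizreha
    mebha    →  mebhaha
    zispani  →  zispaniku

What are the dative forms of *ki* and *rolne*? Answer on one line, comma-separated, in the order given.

kiku, rolneha

The alternation tracks the last vowel of the stem — -ku when the last vowel of the stem is a high vowel (*kimi*, *zispani*); -ha when the last vowel of the stem is a non-high vowel (*pizre*, *mebha*).
*ki* — last vowel /i/ (a high vowel) → -ku → *kiku*.
The last vowel of *rolne* is /e/, which is a non-high vowel, so the suffix is -ha, giving *rolneha*.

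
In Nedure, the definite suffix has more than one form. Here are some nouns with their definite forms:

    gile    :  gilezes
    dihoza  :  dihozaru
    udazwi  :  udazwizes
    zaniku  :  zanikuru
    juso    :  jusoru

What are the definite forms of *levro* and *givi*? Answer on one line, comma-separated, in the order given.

The pattern is front/back vowel harmony: -zes when the last vowel of the stem is a front vowel (*gile*, *udazwi*); -ru when the last vowel of the stem is a back vowel (*dihoza*, *zaniku*, *juso*).
Since the last vowel of *levro* is /o/ (a back vowel), it takes -ru, giving *levroru*.
Since the last vowel of *givi* is /i/ (a front vowel), it takes -zes, giving *givizes*.

levroru, givizes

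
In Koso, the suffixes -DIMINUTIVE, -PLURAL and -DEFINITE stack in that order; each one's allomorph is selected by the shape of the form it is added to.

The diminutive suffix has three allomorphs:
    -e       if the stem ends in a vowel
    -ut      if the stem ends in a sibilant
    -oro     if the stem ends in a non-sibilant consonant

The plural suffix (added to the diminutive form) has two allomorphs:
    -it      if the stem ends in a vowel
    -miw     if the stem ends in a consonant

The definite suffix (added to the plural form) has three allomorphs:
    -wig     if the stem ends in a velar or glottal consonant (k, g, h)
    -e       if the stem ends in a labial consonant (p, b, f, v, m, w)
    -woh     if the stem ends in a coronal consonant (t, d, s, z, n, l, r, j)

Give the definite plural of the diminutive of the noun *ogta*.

ogtaeitwoh

The final sound of *ogta* is /a/, which is a vowel, so the diminutive suffix is -e, giving *ogtae*.
Since the final sound of the diminutive form *ogtae* is /e/ (a vowel), it takes -it, giving *ogtaeit*.
The final consonant of the plural form *ogtaeit* is /t/, which is coronal, so the definite suffix is -woh, giving *ogtaeitwoh*.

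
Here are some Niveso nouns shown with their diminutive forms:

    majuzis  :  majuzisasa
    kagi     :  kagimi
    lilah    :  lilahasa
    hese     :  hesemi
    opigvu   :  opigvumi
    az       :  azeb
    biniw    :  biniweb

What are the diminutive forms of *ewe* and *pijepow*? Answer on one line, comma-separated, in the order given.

ewemi, pijepoweb

The alternation tracks the final sound of the stem — -asa when the stem ends in a voiceless consonant (*majuzis*, *lilah*); -eb when the stem ends in a voiced consonant (*az*, *biniw*); -mi when the stem ends in a vowel (*kagi*, *hese*, *opigvu*).
*ewe* — final sound /e/ (a vowel) → -mi → *ewemi*.
*pijepow*: final sound = /w/, a voiced consonant → -eb → *pijepoweb*.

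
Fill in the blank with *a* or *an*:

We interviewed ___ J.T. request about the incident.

The indefinite article is chosen by the initial *sound* of the following word, not its spelling.
The initialism *J.T.* is read letter by letter; the first letter, J, is pronounced /dʒeɪ/, which begins with a consonant sound.
So the article is *a*: We interviewed a J.T. request about the incident.

a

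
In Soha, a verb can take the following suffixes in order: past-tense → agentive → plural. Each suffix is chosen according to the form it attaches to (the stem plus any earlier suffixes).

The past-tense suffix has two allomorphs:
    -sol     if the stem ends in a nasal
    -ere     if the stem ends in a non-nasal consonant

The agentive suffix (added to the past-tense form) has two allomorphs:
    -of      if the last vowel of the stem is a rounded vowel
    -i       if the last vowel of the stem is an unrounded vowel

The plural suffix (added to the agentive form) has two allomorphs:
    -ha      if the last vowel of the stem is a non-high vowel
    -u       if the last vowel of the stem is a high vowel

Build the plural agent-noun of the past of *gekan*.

gekansolofha

The final consonant of *gekan* is /n/, which is a nasal, so the past-tense suffix is -sol, giving *gekansol*.
The past-tense form *gekansol*: last vowel = /o/, a rounded vowel → -of → *gekansolof*.
Since the last vowel of the agentive form *gekansolof* is /o/ (a non-high vowel), it takes -ha, giving *gekansolofha*.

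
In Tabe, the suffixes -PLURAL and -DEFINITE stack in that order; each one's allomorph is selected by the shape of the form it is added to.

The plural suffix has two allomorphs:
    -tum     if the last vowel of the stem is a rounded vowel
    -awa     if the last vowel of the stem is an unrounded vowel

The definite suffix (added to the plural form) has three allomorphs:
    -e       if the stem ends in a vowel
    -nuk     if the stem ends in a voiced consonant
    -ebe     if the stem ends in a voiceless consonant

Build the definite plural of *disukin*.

disukinawae

*disukin*: last vowel = /i/, an unrounded vowel → -awa → *disukinawa*.
Since the final sound of the plural form *disukinawa* is /a/ (a vowel), it takes -e, giving *disukinawae*.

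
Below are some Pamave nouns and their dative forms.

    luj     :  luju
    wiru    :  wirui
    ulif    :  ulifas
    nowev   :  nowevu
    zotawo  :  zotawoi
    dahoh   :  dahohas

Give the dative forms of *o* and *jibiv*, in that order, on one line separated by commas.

The suffix is conditioned by the final sound: -as when the stem ends in a voiceless consonant (*ulif*, *dahoh*); -u when the stem ends in a voiced consonant (*luj*, *nowev*); -i when the stem ends in a vowel (*wiru*, *zotawo*).
The final sound of *o* is /o/, which is a vowel, so the suffix is -i, giving *oi*.
*jibiv*: final sound = /v/, a voiced consonant → -u → *jibivu*.

oi, jibivu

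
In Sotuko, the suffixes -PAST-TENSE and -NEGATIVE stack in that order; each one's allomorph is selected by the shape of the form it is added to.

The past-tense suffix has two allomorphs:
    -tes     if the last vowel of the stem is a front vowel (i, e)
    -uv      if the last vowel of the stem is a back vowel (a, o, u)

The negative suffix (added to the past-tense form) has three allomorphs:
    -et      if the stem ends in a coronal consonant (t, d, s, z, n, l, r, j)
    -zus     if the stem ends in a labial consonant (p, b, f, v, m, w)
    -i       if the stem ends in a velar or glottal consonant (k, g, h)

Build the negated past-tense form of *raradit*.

raraditteset

*raradit* — last vowel /i/ (a front vowel) → -tes → *raradittes*.
The past-tense form *raradittes* — final consonant /s/ (coronal) → -et → *raraditteset*.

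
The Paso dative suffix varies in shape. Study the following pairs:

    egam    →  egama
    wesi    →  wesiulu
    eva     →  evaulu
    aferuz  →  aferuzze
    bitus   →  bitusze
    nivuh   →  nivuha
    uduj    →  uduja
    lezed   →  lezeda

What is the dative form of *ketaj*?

ketaja

The alternation tracks the final sound of the stem — -ze when the stem ends in a sibilant (*aferuz*, *bitus*); -a when the stem ends in a non-sibilant consonant (*egam*, *nivuh*, *uduj*, *lezed*); -ulu when the stem ends in a vowel (*wesi*, *eva*).
Since the final sound of *ketaj* is /j/ (a non-sibilant consonant), it takes -a, giving *ketaja*.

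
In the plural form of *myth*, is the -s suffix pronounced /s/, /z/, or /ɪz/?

/s/

The stem *myth* ends in a voiceless non-sibilant consonant.
The plural suffix surfaces as /ɪz/ after sibilants, /s/ after other voiceless consonants, and /z/ after other voiced sounds.
So the plural -s on *myth* is pronounced /s/.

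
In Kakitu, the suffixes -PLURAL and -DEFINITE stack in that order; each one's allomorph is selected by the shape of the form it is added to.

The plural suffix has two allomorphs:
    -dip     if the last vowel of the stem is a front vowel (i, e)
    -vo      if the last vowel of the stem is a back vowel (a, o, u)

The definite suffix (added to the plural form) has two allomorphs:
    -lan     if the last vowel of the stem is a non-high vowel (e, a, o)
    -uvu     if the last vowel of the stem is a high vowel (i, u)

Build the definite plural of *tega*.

tegavolan

Since the last vowel of *tega* is /a/ (a back vowel), it takes -vo, giving *tegavo*.
The plural form *tegavo*: last vowel = /o/, a non-high vowel → -lan → *tegavolan*.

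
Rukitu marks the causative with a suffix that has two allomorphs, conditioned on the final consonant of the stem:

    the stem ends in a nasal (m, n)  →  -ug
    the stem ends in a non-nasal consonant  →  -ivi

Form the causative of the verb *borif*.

borifivi

*borif* — final consonant /f/ (non-nasal) → -ivi → *borifivi*.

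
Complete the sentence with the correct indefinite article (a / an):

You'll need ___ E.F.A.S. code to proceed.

The indefinite article is chosen by the initial *sound* of the following word, not its spelling.
The initialism *E.F.A.S.* is read letter by letter; the first letter, E, is pronounced /iː/, which begins with a vowel sound.
So the article is *an*: You'll need an E.F.A.S. code to proceed.

an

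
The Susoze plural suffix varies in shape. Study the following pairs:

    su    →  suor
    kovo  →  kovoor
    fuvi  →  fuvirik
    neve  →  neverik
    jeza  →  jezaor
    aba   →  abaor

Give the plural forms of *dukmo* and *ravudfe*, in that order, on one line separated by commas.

The pattern is front/back vowel harmony: -rik when the last vowel of the stem is a front vowel (*fuvi*, *neve*); -or when the last vowel of the stem is a back vowel (*su*, *kovo*, *jeza*, *aba*).
*dukmo*: last vowel = /o/, a back vowel → -or → *dukmoor*.
*ravudfe*: last vowel = /e/, a front vowel → -rik → *ravudferik*.

dukmoor, ravudferik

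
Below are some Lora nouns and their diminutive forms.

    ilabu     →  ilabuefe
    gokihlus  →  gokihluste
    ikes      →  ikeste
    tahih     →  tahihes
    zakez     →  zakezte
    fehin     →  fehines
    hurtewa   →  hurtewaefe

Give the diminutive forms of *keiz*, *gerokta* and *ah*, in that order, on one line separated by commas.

The alternation tracks the final sound of the stem — -te when the stem ends in a sibilant (*gokihlus*, *ikes*, *zakez*); -es when the stem ends in a non-sibilant consonant (*tahih*, *fehin*); -efe when the stem ends in a vowel (*ilabu*, *hurtewa*).
*keiz*: final sound = /z/, a sibilant → -te → *keizte*.
*gerokta* — final sound /a/ (a vowel) → -efe → *geroktaefe*.
The final sound of *ah* is /h/, which is a non-sibilant consonant, so the suffix is -es, giving *ahes*.

keizte, geroktaefe, ahes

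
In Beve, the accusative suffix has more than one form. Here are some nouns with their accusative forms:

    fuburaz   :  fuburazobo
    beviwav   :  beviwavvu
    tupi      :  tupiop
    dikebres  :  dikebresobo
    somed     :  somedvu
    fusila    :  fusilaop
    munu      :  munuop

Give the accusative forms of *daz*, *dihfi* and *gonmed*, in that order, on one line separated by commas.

Looking at the final sound of each stem: -obo when the stem ends in a sibilant (*fuburaz*, *dikebres*); -vu when the stem ends in a non-sibilant consonant (*beviwav*, *somed*); -op when the stem ends in a vowel (*tupi*, *fusila*, *munu*).
Since the final sound of *daz* is /z/ (a sibilant), it takes -obo, giving *dazobo*.
The final sound of *dihfi* is /i/, which is a vowel, so the suffix is -op, giving *dihfiop*.
*gonmed*: final sound = /d/, a non-sibilant consonant → -vu → *gonmedvu*.

dazobo, dihfiop, gonmedvu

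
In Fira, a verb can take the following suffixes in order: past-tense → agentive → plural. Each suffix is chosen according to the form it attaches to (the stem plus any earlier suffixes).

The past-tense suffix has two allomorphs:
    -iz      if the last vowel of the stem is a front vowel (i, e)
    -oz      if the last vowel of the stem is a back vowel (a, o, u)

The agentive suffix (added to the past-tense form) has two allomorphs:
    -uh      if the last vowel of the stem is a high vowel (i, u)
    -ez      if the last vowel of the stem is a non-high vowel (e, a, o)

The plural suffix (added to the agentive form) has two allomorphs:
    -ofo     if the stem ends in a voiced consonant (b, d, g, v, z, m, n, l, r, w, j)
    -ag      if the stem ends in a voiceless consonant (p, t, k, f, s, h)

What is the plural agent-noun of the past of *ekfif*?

*ekfif*: last vowel = /i/, a front vowel → -iz → *ekfifiz*.
The past-tense form *ekfifiz*: last vowel = /i/, a high vowel → -uh → *ekfifizuh*.
The final consonant of the agentive form *ekfifizuh* is /h/, which is voiceless, so the plural suffix is -ag, giving *ekfifizuhag*.

ekfifizuhag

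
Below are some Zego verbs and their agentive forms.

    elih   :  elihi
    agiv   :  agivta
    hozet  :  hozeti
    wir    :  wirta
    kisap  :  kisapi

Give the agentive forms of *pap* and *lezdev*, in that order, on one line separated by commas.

papi, lezdevta

Looking at the final consonant of each stem: -i when the stem ends in a voiceless consonant (*elih*, *hozet*, *kisap*); -ta when the stem ends in a voiced consonant (*agiv*, *wir*).
*pap*: final consonant = /p/, voiceless → -i → *papi*.
The final consonant of *lezdev* is /v/, which is voiced, so the suffix is -ta, giving *lezdevta*.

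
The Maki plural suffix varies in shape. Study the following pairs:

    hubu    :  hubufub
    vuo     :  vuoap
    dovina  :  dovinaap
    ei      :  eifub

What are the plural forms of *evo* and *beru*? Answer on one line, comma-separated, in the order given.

The alternation tracks the last vowel of the stem — -fub when the last vowel of the stem is a high vowel (*hubu*, *ei*); -ap when the last vowel of the stem is a non-high vowel (*vuo*, *dovina*).
The last vowel of *evo* is /o/, which is a non-high vowel, so the suffix is -ap, giving *evoap*.
Since the last vowel of *beru* is /u/ (a high vowel), it takes -fub, giving *berufub*.

evoap, berufub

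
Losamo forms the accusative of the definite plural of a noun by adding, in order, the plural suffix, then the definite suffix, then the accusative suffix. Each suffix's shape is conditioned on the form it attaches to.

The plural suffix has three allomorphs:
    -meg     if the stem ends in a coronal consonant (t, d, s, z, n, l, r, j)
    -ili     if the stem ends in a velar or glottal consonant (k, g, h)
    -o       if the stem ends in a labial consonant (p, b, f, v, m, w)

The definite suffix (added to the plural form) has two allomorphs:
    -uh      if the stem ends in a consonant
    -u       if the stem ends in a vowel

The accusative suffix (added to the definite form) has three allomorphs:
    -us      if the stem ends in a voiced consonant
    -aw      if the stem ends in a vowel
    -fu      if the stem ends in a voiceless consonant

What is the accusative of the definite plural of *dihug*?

dihugiliuaw

Since the final consonant of *dihug* is /g/ (velar/glottal), it takes -ili, giving *dihugili*.
The final sound of the plural form *dihugili* is /i/, which is a vowel, so the definite suffix is -u, giving *dihugiliu*.
Since the final sound of the definite form *dihugiliu* is /u/ (a vowel), it takes -aw, giving *dihugiliuaw*.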